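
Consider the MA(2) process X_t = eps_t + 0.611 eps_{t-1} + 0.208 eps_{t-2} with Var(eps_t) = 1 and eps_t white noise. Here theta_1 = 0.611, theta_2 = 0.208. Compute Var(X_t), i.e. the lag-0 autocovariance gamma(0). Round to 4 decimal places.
\gamma(0) = 1.4166

For an MA(q) process X_t = eps_t + sum_i theta_i eps_{t-i} with
Var(eps_t) = sigma^2, the variance is
  gamma(0) = sigma^2 * (1 + sum_i theta_i^2).
  sum_i theta_i^2 = (0.611)^2 + (0.208)^2 = 0.373321 + 0.043264 = 0.416585.
  gamma(0) = 1 * (1 + 0.416585) = 1 * 1.416585 = 1.416585, which rounds to 1.4166.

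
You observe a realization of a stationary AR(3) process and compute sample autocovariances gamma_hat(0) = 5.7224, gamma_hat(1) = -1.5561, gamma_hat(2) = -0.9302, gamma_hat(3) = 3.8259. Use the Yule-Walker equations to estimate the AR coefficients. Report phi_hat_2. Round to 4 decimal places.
\hat\phi_{2} = -0.0410

The Yule-Walker equations for an AR(p) process read, in matrix form,
  Gamma_p phi = r_p,   with   (Gamma_p)_{ij} = gamma(|i - j|),
                       (r_p)_i = gamma(i),   i,j = 1..p.
Substitute the sample gammas (Toeplitz matrix and right-hand side of size 3):
  Gamma_p = [[5.7224, -1.5561, -0.9302], [-1.5561, 5.7224, -1.5561], [-0.9302, -1.5561, 5.7224]]
  r_p     = [-1.5561, -0.9302, 3.8259]
Written out (R1..R3):
  (R1) 5.7224 phi_1 - 1.5561 phi_2 - 0.9302 phi_3 = -1.5561
  (R2) -1.5561 phi_1 + 5.7224 phi_2 - 1.5561 phi_3 = -0.9302
  (R3) -0.9302 phi_1 - 1.5561 phi_2 + 5.7224 phi_3 = 3.8259
Gaussian elimination:
  R2 <- R2 - (-1.5561/5.7224) R1 = R2 - (-0.271931) R1:  5.299248 phi_2 - 1.809051 phi_3 = -1.353352
  R3 <- R3 - (-0.9302/5.7224) R1 = R3 - (-0.162554) R1:  -1.809051 phi_2 + 5.571192 phi_3 = 3.572949
  R3 <- R3 - (-1.809051/5.299248) R2 = R3 - (-0.341379) R2:  4.953621 phi_3 = 3.110944
Back-substitution:
  phi_hat_3 = 3.110944 / 4.953621 = 0.628014
  phi_hat_2 = (-1.353352 - (-1.809051)(0.628014)) / 5.299248 = -0.040995
  phi_hat_1 = (-1.5561 - (-1.5561)(-0.040995) - (-0.9302)(0.628014)) / 5.7224 = -0.180993
So phi_hat = [-0.1810, -0.0410, 0.6280].
Therefore phi_hat_2 = -0.0410.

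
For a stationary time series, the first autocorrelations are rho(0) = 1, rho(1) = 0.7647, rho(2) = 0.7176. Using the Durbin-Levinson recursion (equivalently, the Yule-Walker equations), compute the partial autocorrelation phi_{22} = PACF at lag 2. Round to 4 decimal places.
\phi_{22} = 0.3199

The PACF at lag k is phi_{kk}, the last component of the solution
to the Yule-Walker system G_k phi = r_k where
  (G_k)_{ij} = rho(|i - j|), (r_k)_i = rho(i), i,j = 1..k.
Equivalently, Durbin-Levinson gives phi_{kk} iteratively:
  phi_{11} = rho(1)
  phi_{kk} = [rho(k) - sum_{j=1..k-1} phi_{k-1,j} rho(k-j)]
            / [1 - sum_{j=1..k-1} phi_{k-1,j} rho(j)],
  phi_{k,j} = phi_{k-1,j} - phi_{kk} phi_{k-1,k-j},  j = 1..k-1.
Step k = 1:
  phi_11 = rho(1) = 0.7647.
Step k = 2:
  phi_22 = [rho(2) - phi_11 rho(1)] / [1 - phi_11 rho(1)] = [0.7176 - (0.7647)(0.7647)] / [1 - (0.7647)(0.7647)]
         = 0.13283391 / 0.41523391 = 0.3199.
Therefore phi_{22} = 0.3199.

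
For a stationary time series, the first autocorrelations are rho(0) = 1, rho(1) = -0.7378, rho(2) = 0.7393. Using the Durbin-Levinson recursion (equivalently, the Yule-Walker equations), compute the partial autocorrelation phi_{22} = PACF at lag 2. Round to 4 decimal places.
\phi_{22} = 0.4279

The PACF at lag k is phi_{kk}, the last component of the solution
to the Yule-Walker system G_k phi = r_k where
  (G_k)_{ij} = rho(|i - j|), (r_k)_i = rho(i), i,j = 1..k.
Equivalently, Durbin-Levinson gives phi_{kk} iteratively:
  phi_{11} = rho(1)
  phi_{kk} = [rho(k) - sum_{j=1..k-1} phi_{k-1,j} rho(k-j)]
            / [1 - sum_{j=1..k-1} phi_{k-1,j} rho(j)],
  phi_{k,j} = phi_{k-1,j} - phi_{kk} phi_{k-1,k-j},  j = 1..k-1.
Step k = 1:
  phi_11 = rho(1) = -0.7378.
Step k = 2:
  phi_22 = [rho(2) - phi_11 rho(1)] / [1 - phi_11 rho(1)] = [0.7393 - (-0.7378)(-0.7378)] / [1 - (-0.7378)(-0.7378)]
         = 0.19495116 / 0.45565116 = 0.4279.
Therefore phi_{22} = 0.4279.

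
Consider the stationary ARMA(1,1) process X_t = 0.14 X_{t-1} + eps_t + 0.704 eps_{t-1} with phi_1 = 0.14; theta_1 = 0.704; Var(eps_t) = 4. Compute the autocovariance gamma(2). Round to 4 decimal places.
\gamma(2) = 0.5296

Multiply the model equation by X_{t-k} and take expectations. With theta_0 = psi_0 = 1 and psi_j the MA(infinity) weights, this gives
  gamma(k) - sum_i phi_i gamma(k-i) = c_k,
  c_k = sigma^2 * sum_{j=k..q} theta_j psi_{j-k}   (c_k = 0 for k > q),
using gamma(-m) = gamma(m).
psi-weights needed (psi_j = theta_j + sum_i phi_i psi_{j-i}):
  psi_1 = theta_1 + phi_1 = 0.704 + (0.14) = 0.844
Right-hand sides:
  c_0 = sigma^2 (1 + theta_1 psi_1) = 4 * (1 + (0.704)(0.844)) = 4 * 1.594176 = 6.376704
  c_1 = sigma^2 theta_1 = 4 * (0.704) = 2.816
  c_2 = 0
Equations for k = 0 and k = 1 (AR order 1):
  gamma(0) = phi_1 gamma(1) + c_0
  gamma(1) = phi_1 gamma(0) + c_1
Substituting the second into the first: gamma(0) (1 - phi_1^2) = c_0 + phi_1 c_1, so
  gamma(0) = (c_0 + phi_1 c_1) / (1 - phi_1^2) = (6.376704 + (0.14)(2.816)) / (1 - (0.14)^2) = 6.770944 / 0.9804 = 6.906308.
  gamma(1) = phi_1 gamma(0) + c_1 = (0.14)(6.906308) + (2.816) = 3.782883.
For k = 2 (> q): gamma(2) = phi_1 gamma(1) = (0.14)(3.782883) = 0.529604.
Therefore gamma(2) = 0.5296 (to 4 decimal places).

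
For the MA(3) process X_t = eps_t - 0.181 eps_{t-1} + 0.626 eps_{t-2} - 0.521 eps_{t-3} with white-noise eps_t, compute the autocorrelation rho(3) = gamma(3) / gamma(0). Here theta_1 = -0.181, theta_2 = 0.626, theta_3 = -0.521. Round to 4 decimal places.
\rho(3) = -0.3072

For an MA(q) process with theta_0 = 1, the autocovariance is
  gamma(k) = sigma^2 * sum_{i=0..q-k} theta_i * theta_{i+k},
and rho(k) = gamma(k) / gamma(0). Sigma^2 cancels.
  numerator   = (1)*(-0.521) = -0.521.
  denominator = (1)^2 + (-0.181)^2 + (0.626)^2 + (-0.521)^2 = 1.696078.
  rho(3) = -0.521 / 1.696078 = -0.3072.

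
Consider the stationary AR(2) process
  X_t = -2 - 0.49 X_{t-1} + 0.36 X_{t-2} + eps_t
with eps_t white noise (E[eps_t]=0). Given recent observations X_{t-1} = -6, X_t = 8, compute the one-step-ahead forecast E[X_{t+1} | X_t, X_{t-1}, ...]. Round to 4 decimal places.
E[X_{t+1} \mid \mathcal F_t] = -8.0800

For an AR(p) model X_t = c + sum_i phi_i X_{t-i} + eps_t, the
one-step-ahead conditional mean is
  E[X_{t+1} | X_t, ...] = c + sum_i phi_i X_{t+1-i}.
Substitute known values:
  E[X_{t+1} | ...] = -2 + (-0.49) * (8) + (0.36) * (-6)
                   = -8.0800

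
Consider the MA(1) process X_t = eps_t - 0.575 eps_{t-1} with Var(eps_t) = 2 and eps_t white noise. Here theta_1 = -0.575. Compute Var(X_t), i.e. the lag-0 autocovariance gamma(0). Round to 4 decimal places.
\gamma(0) = 2.6613

For an MA(q) process X_t = eps_t + sum_i theta_i eps_{t-i} with
Var(eps_t) = sigma^2, the variance is
  gamma(0) = sigma^2 * (1 + sum_i theta_i^2).
  sum_i theta_i^2 = (-0.575)^2 = 0.330625.
  gamma(0) = 2 * (1 + 0.330625) = 2 * 1.330625 = 2.66125, which rounds to 2.6613.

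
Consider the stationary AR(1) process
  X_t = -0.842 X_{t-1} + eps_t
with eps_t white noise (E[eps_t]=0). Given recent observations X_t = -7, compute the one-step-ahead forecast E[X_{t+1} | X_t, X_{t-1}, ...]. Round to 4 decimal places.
E[X_{t+1} \mid \mathcal F_t] = 5.8940

For an AR(p) model X_t = c + sum_i phi_i X_{t-i} + eps_t, the
one-step-ahead conditional mean is
  E[X_{t+1} | X_t, ...] = c + sum_i phi_i X_{t+1-i}.
Substitute known values:
  E[X_{t+1} | ...] = (-0.842) * (-7)
                   = 5.8940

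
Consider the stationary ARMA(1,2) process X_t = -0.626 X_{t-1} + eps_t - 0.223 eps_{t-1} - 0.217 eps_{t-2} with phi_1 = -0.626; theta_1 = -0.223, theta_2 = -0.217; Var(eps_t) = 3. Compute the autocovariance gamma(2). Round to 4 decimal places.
\gamma(2) = 1.6360

Multiply the model equation by X_{t-k} and take expectations. With theta_0 = psi_0 = 1 and psi_j the MA(infinity) weights, this gives
  gamma(k) - sum_i phi_i gamma(k-i) = c_k,
  c_k = sigma^2 * sum_{j=k..q} theta_j psi_{j-k}   (c_k = 0 for k > q),
using gamma(-m) = gamma(m).
psi-weights needed (psi_j = theta_j + sum_i phi_i psi_{j-i}):
  psi_1 = theta_1 + phi_1 = -0.223 + (-0.626) = -0.849
  psi_2 = theta_2 + phi_1 psi_1 = -0.217 + (-0.626)(-0.849) = 0.314474
Right-hand sides:
  c_0 = sigma^2 (1 + theta_1 psi_1 + theta_2 psi_2) = 3 * (1 + (-0.223)(-0.849) + (-0.217)(0.314474)) = 3 * 1.121086 = 3.363258
  c_1 = sigma^2 (theta_1 + theta_2 psi_1) = 3 * (-0.223 + (-0.217)(-0.849)) = -0.116301
  c_2 = sigma^2 theta_2 = 3 * (-0.217) = -0.651
Equations for k = 0 and k = 1 (AR order 1):
  gamma(0) = phi_1 gamma(1) + c_0
  gamma(1) = phi_1 gamma(0) + c_1
Substituting the second into the first: gamma(0) (1 - phi_1^2) = c_0 + phi_1 c_1, so
  gamma(0) = (c_0 + phi_1 c_1) / (1 - phi_1^2) = (3.363258 + (-0.626)(-0.116301)) / (1 - (-0.626)^2) = 3.436063 / 0.608124 = 5.650267.
  gamma(1) = phi_1 gamma(0) + c_1 = (-0.626)(5.650267) + (-0.116301) = -3.653368.
For k = 2: gamma(2) = phi_1 gamma(1) + c_2
  = (-0.626)(-3.653368) + (-0.651) = 1.636008.
Therefore gamma(2) = 1.6360 (to 4 decimal places).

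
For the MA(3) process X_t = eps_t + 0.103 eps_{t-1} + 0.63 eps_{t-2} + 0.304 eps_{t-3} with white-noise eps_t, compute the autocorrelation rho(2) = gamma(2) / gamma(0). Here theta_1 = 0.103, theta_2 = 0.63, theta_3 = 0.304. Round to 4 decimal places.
\rho(2) = 0.4409

For an MA(q) process with theta_0 = 1, the autocovariance is
  gamma(k) = sigma^2 * sum_{i=0..q-k} theta_i * theta_{i+k},
and rho(k) = gamma(k) / gamma(0). Sigma^2 cancels.
  numerator   = (1)*(0.63) + (0.103)*(0.304) = 0.661312.
  denominator = (1)^2 + (0.103)^2 + (0.63)^2 + (0.304)^2 = 1.499925.
  rho(2) = 0.661312 / 1.499925 = 0.4409.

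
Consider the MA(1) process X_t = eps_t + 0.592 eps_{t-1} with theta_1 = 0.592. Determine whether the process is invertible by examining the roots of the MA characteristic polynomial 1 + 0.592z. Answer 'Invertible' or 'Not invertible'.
\text{Invertible}

The MA(q) characteristic polynomial is P(z) = 1 + 0.592z.
Invertibility requires all roots to lie outside the unit circle, i.e. |z| > 1 for every root.
This is linear in z: 1 + (0.592) z = 0  =>  z = -1/(0.592) = -1.689189,  |z| = 1.689189.
Moduli of all roots: 1.6892.
All moduli strictly greater than 1? Yes.
Verdict: Invertible.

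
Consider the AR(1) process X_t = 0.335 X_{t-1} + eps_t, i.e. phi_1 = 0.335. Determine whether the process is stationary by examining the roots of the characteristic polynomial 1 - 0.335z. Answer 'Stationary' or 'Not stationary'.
\text{Stationary}

The AR(p) characteristic polynomial is P(z) = 1 - 0.335z.
Stationarity requires all roots to lie outside the unit circle, i.e. |z| > 1 for every root.
This is linear in z: 1 + (-0.335) z = 0  =>  z = -1/(-0.335) = 2.985075,  |z| = 2.985075.
Moduli of all roots: 2.9851.
All moduli strictly greater than 1? Yes.
Verdict: Stationary.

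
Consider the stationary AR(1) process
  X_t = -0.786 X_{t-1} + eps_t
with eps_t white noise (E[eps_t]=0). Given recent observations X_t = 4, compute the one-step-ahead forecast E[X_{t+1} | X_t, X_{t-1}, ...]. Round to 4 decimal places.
E[X_{t+1} \mid \mathcal F_t] = -3.1440

For an AR(p) model X_t = c + sum_i phi_i X_{t-i} + eps_t, the
one-step-ahead conditional mean is
  E[X_{t+1} | X_t, ...] = c + sum_i phi_i X_{t+1-i}.
Substitute known values:
  E[X_{t+1} | ...] = (-0.786) * (4)
                   = -3.1440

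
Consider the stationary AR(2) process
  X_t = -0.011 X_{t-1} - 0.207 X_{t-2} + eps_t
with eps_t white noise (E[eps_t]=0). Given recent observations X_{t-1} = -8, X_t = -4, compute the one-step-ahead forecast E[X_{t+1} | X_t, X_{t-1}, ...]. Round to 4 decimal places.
E[X_{t+1} \mid \mathcal F_t] = 1.7000

For an AR(p) model X_t = c + sum_i phi_i X_{t-i} + eps_t, the
one-step-ahead conditional mean is
  E[X_{t+1} | X_t, ...] = c + sum_i phi_i X_{t+1-i}.
Substitute known values:
  E[X_{t+1} | ...] = (-0.011) * (-4) + (-0.207) * (-8)
                   = 1.7000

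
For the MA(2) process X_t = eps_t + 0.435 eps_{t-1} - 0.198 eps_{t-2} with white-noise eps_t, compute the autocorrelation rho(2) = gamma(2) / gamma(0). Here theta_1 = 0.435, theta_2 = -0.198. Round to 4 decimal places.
\rho(2) = -0.1612

For an MA(q) process with theta_0 = 1, the autocovariance is
  gamma(k) = sigma^2 * sum_{i=0..q-k} theta_i * theta_{i+k},
and rho(k) = gamma(k) / gamma(0). Sigma^2 cancels.
  numerator   = (1)*(-0.198) = -0.198.
  denominator = (1)^2 + (0.435)^2 + (-0.198)^2 = 1.228429.
  rho(2) = -0.198 / 1.228429 = -0.1612.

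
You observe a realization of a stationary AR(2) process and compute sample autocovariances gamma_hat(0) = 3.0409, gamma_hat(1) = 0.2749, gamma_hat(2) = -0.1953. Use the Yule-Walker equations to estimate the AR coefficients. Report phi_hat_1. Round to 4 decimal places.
\hat\phi_{1} = 0.0970

The Yule-Walker equations for an AR(p) process read, in matrix form,
  Gamma_p phi = r_p,   with   (Gamma_p)_{ij} = gamma(|i - j|),
                       (r_p)_i = gamma(i),   i,j = 1..p.
Substitute the sample gammas (Toeplitz matrix and right-hand side of size 2):
  Gamma_p = [[3.0409, 0.2749], [0.2749, 3.0409]]
  r_p     = [0.2749, -0.1953]
Written out:
  3.0409 phi_1 + 0.2749 phi_2 = 0.2749
  0.2749 phi_1 + 3.0409 phi_2 = -0.1953
Solve by Cramer's rule:
  det = gamma(0)^2 - gamma(1)^2 = (3.0409)^2 - (0.2749)^2 = 9.24707281 - 0.07557001 = 9.1715028
  phi_hat_1 = [gamma(1) gamma(0) - gamma(1) gamma(2)] / det = [(0.2749)(3.0409) - (0.2749)(-0.1953)] / 9.1715028 = 0.88963138 / 9.1715028 = 0.097
  phi_hat_2 = [gamma(0) gamma(2) - gamma(1)^2] / det = [(3.0409)(-0.1953) - (0.2749)^2] / 9.1715028 = -0.66945778 / 9.1715028 = -0.073
So phi_hat = [0.0970, -0.0730].
Therefore phi_hat_1 = 0.0970.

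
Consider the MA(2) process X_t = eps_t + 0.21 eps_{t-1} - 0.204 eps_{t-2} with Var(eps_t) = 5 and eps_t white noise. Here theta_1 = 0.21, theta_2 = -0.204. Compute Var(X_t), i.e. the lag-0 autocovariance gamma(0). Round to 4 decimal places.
\gamma(0) = 5.4286

For an MA(q) process X_t = eps_t + sum_i theta_i eps_{t-i} with
Var(eps_t) = sigma^2, the variance is
  gamma(0) = sigma^2 * (1 + sum_i theta_i^2).
  sum_i theta_i^2 = (0.21)^2 + (-0.204)^2 = 0.0441 + 0.041616 = 0.085716.
  gamma(0) = 5 * (1 + 0.085716) = 5 * 1.085716 = 5.42858, which rounds to 5.4286.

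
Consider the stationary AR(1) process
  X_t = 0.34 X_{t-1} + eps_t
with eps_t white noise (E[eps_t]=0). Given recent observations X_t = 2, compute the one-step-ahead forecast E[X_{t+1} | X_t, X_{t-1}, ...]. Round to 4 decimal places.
E[X_{t+1} \mid \mathcal F_t] = 0.6800

For an AR(p) model X_t = c + sum_i phi_i X_{t-i} + eps_t, the
one-step-ahead conditional mean is
  E[X_{t+1} | X_t, ...] = c + sum_i phi_i X_{t+1-i}.
Substitute known values:
  E[X_{t+1} | ...] = (0.34) * (2)
                   = 0.6800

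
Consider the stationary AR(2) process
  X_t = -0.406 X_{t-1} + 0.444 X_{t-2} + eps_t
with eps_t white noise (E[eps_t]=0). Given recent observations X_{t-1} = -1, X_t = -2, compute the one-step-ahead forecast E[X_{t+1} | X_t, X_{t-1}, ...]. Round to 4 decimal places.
E[X_{t+1} \mid \mathcal F_t] = 0.3680

For an AR(p) model X_t = c + sum_i phi_i X_{t-i} + eps_t, the
one-step-ahead conditional mean is
  E[X_{t+1} | X_t, ...] = c + sum_i phi_i X_{t+1-i}.
Substitute known values:
  E[X_{t+1} | ...] = (-0.406) * (-2) + (0.444) * (-1)
                   = 0.3680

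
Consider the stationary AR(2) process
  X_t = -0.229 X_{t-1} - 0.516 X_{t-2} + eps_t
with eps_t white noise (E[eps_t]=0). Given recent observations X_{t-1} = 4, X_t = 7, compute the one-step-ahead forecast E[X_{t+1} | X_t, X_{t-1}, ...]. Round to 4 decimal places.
E[X_{t+1} \mid \mathcal F_t] = -3.6670

For an AR(p) model X_t = c + sum_i phi_i X_{t-i} + eps_t, the
one-step-ahead conditional mean is
  E[X_{t+1} | X_t, ...] = c + sum_i phi_i X_{t+1-i}.
Substitute known values:
  E[X_{t+1} | ...] = (-0.229) * (7) + (-0.516) * (4)
                   = -3.6670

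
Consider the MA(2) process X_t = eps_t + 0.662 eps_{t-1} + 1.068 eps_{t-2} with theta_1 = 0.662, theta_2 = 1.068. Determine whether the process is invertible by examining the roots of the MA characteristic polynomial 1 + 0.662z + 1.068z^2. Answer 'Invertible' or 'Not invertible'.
\text{Not invertible}

The MA(q) characteristic polynomial is P(z) = 1 + 0.662z + 1.068z^2.
Invertibility requires all roots to lie outside the unit circle, i.e. |z| > 1 for every root.
Set 1 + (0.662) z + (1.068) z^2 = 0, i.e. a z^2 + b z + c = 0 with a = 1.068, b = 0.662, c = 1.
Discriminant D = b^2 - 4ac = (0.662)^2 - 4*(1.068)*1 = 0.438244 - (4.272) = -3.833756.
D < 0, so the roots are the complex-conjugate pair z = (-b +/- i sqrt(-D)) / (2a) = -0.3099 +/- 0.9167i.
For a conjugate pair |z|^2 = z * conj(z) = (product of roots) = c/a = 1/(1.068) = 0.93633, so |z| = sqrt(0.93633) = 0.9676 for both roots.
Moduli of all roots: 0.9676, 0.9676.
All moduli strictly greater than 1? No.
Verdict: Not invertible.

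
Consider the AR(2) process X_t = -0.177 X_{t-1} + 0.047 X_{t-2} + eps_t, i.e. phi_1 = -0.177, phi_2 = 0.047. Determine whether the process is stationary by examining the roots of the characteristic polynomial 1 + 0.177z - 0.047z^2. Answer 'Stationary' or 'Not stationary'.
\text{Stationary}

The AR(p) characteristic polynomial is P(z) = 1 + 0.177z - 0.047z^2.
Stationarity requires all roots to lie outside the unit circle, i.e. |z| > 1 for every root.
Set 1 + (0.177) z + (-0.047) z^2 = 0, i.e. a z^2 + b z + c = 0 with a = -0.047, b = 0.177, c = 1.
Discriminant D = b^2 - 4ac = (0.177)^2 - 4*(-0.047)*1 = 0.031329 - (-0.188) = 0.219329.
D >= 0, so the roots are real: z = (-b +/- sqrt(D)) / (2a) = (-0.177 +/- 0.468326) / (-0.094).
  z_1 = (-0.177 + 0.468326) / (-0.094) = -3.0992,   |z_1| = 3.0992.
  z_2 = (-0.177 - 0.468326) / (-0.094) = 6.8652,   |z_2| = 6.8652.
Moduli of all roots: 3.0992, 6.8652.
All moduli strictly greater than 1? Yes.
Verdict: Stationary.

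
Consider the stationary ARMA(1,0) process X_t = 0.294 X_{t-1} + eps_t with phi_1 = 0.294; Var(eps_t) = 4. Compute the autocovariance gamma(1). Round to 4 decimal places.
\gamma(1) = 1.2873

Multiply the model equation by X_{t-k} and take expectations. With theta_0 = psi_0 = 1 and psi_j the MA(infinity) weights, this gives
  gamma(k) - sum_i phi_i gamma(k-i) = c_k,
  c_k = sigma^2 * sum_{j=k..q} theta_j psi_{j-k}   (c_k = 0 for k > q),
using gamma(-m) = gamma(m).
Pure AR (q = 0): c_0 = sigma^2 = 4, c_k = 0 for k >= 1.
Equations for k = 0 and k = 1 (AR order 1):
  gamma(0) = phi_1 gamma(1) + c_0
  gamma(1) = phi_1 gamma(0) + c_1
Substituting the second into the first: gamma(0) (1 - phi_1^2) = c_0 + phi_1 c_1, so
  gamma(0) = c_0 / (1 - phi_1^2) = 4 / (1 - (0.294)^2) = 4 / 0.913564 = 4.378456.
  gamma(1) = phi_1 gamma(0) = (0.294)(4.378456) = 1.287266.
Therefore gamma(1) = 1.2873 (to 4 decimal places).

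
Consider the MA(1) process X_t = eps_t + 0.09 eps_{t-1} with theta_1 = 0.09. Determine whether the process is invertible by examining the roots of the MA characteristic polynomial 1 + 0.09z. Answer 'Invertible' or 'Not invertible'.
\text{Invertible}

The MA(q) characteristic polynomial is P(z) = 1 + 0.09z.
Invertibility requires all roots to lie outside the unit circle, i.e. |z| > 1 for every root.
This is linear in z: 1 + (0.09) z = 0  =>  z = -1/(0.09) = -11.111111,  |z| = 11.111111.
Moduli of all roots: 11.1111.
All moduli strictly greater than 1? Yes.
Verdict: Invertible.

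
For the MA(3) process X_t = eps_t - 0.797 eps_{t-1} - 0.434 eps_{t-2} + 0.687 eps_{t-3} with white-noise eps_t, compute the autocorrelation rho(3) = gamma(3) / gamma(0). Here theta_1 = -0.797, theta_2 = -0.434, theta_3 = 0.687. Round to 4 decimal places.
\rho(3) = 0.2993

For an MA(q) process with theta_0 = 1, the autocovariance is
  gamma(k) = sigma^2 * sum_{i=0..q-k} theta_i * theta_{i+k},
and rho(k) = gamma(k) / gamma(0). Sigma^2 cancels.
  numerator   = (1)*(0.687) = 0.687.
  denominator = (1)^2 + (-0.797)^2 + (-0.434)^2 + (0.687)^2 = 2.295534.
  rho(3) = 0.687 / 2.295534 = 0.2993.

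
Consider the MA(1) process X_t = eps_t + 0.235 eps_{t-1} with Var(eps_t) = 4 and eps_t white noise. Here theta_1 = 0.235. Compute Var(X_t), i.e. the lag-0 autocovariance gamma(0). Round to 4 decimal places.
\gamma(0) = 4.2209

For an MA(q) process X_t = eps_t + sum_i theta_i eps_{t-i} with
Var(eps_t) = sigma^2, the variance is
  gamma(0) = sigma^2 * (1 + sum_i theta_i^2).
  sum_i theta_i^2 = (0.235)^2 = 0.055225.
  gamma(0) = 4 * (1 + 0.055225) = 4 * 1.055225 = 4.2209.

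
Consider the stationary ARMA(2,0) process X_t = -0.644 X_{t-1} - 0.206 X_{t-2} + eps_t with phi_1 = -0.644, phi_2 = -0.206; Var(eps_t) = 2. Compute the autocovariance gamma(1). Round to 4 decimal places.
\gamma(1) = -1.5602

Multiply the model equation by X_{t-k} and take expectations. With theta_0 = psi_0 = 1 and psi_j the MA(infinity) weights, this gives
  gamma(k) - sum_i phi_i gamma(k-i) = c_k,
  c_k = sigma^2 * sum_{j=k..q} theta_j psi_{j-k}   (c_k = 0 for k > q),
using gamma(-m) = gamma(m).
Pure AR (q = 0): c_0 = sigma^2 = 2, c_k = 0 for k >= 1.
Equations for k = 0, 1, 2 (AR order 2, c_2 = 0):
  (E0) gamma(0) = phi_1 gamma(1) + phi_2 gamma(2) + c_0
  (E1) gamma(1) = phi_1 gamma(0) + phi_2 gamma(1) + c_1
  (E2) gamma(2) = phi_1 gamma(1) + phi_2 gamma(0)
From (E1): gamma(1) = A gamma(0) + B with
  A = phi_1 / (1 - phi_2) = -0.644 / 1.206 = -0.533997,   B = c_1 / (1 - phi_2) = 0 / 1.206 = 0.
Insert (E2) into (E0): gamma(0) (1 - phi_2^2) = phi_1 (1 + phi_2) gamma(1) + c_0.
  phi_1 (1 + phi_2) = (-0.644)(0.794) = -0.511336,   1 - phi_2^2 = 0.957564.
Replace gamma(1) by A gamma(0) + B and collect gamma(0):
  gamma(0) [0.957564 - (-0.511336)(-0.533997)] = c_0 = 2
  gamma(0) * 0.684512 = 2
  gamma(0) = 2 / 0.684512 = 2.921788.
  gamma(1) = A gamma(0) = (-0.533997)(2.921788) = -1.560225.
Therefore gamma(1) = -1.5602 (to 4 decimal places).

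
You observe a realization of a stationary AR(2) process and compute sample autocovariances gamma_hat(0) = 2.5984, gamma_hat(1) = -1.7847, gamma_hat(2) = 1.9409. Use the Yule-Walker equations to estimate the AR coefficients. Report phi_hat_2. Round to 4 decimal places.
\hat\phi_{2} = 0.5210

The Yule-Walker equations for an AR(p) process read, in matrix form,
  Gamma_p phi = r_p,   with   (Gamma_p)_{ij} = gamma(|i - j|),
                       (r_p)_i = gamma(i),   i,j = 1..p.
Substitute the sample gammas (Toeplitz matrix and right-hand side of size 2):
  Gamma_p = [[2.5984, -1.7847], [-1.7847, 2.5984]]
  r_p     = [-1.7847, 1.9409]
Written out:
  2.5984 phi_1 - 1.7847 phi_2 = -1.7847
  -1.7847 phi_1 + 2.5984 phi_2 = 1.9409
Solve by Cramer's rule:
  det = gamma(0)^2 - gamma(1)^2 = (2.5984)^2 - (-1.7847)^2 = 6.75168256 - 3.18515409 = 3.56652847
  phi_hat_1 = [gamma(1) gamma(0) - gamma(1) gamma(2)] / det = [(-1.7847)(2.5984) - (-1.7847)(1.9409)] / 3.56652847 = -1.17344025 / 3.56652847 = -0.329
  phi_hat_2 = [gamma(0) gamma(2) - gamma(1)^2] / det = [(2.5984)(1.9409) - (-1.7847)^2] / 3.56652847 = 1.85808047 / 3.56652847 = 0.521
So phi_hat = [-0.3290, 0.5210].
Therefore phi_hat_2 = 0.5210.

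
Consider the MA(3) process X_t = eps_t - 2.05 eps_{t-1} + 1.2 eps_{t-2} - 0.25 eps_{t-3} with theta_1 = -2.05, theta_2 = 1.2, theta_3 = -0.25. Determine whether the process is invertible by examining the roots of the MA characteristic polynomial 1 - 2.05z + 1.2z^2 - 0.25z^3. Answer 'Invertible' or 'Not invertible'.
\text{Not invertible}

The MA(q) characteristic polynomial is P(z) = 1 - 2.05z + 1.2z^2 - 0.25z^3.
Invertibility requires all roots to lie outside the unit circle, i.e. |z| > 1 for every root.
Degree 3: look for a simple real root z0 first, then factor out (1 - z/z0) and solve the remaining quadratic.
Testing z0 = 0.8: P(0.8) = 1 + (-2.05)(0.8) + (1.2)(0.8)^2 + (-0.25)(0.8)^3
  = 1 + (-1.64) + (0.768) + (-0.128) = 0.  So z_0 = 0.8 is a root, |z_0| = 0.8.
Divide out the factor (1 - 1.25 z) = (1 - z/z0) (since 1/z0 = 1.25):
  P(z) = (1 - 1.25 z)(1 + (-0.8) z + (0.2) z^2)
  [check: z-coef -0.8 - (1.25) = -2.05; z^2-coef 0.2 - (1.25)(-0.8) = 1.2; z^3-coef -(1.25)(0.2) = -0.25.]
Remaining roots from the quadratic factor 1 + (-0.8) z + (0.2) z^2:
  Set 1 + (-0.8) z + (0.2) z^2 = 0, i.e. a z^2 + b z + c = 0 with a = 0.2, b = -0.8, c = 1.
  Discriminant D = b^2 - 4ac = (-0.8)^2 - 4*(0.2)*1 = 0.64 - (0.8) = -0.16.
  D < 0, so the roots are the complex-conjugate pair z = (-b +/- i sqrt(-D)) / (2a) = 2 +/- 1i.
  For a conjugate pair |z|^2 = z * conj(z) = (product of roots) = c/a = 1/(0.2) = 5, so |z| = sqrt(5) = 2.2361 for both roots.
Moduli of all roots: 0.8000, 2.2361, 2.2361.
All moduli strictly greater than 1? No.
Verdict: Not invertible.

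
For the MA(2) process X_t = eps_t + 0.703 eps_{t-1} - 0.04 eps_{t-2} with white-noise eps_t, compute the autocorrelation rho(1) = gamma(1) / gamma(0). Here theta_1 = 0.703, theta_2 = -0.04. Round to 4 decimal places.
\rho(1) = 0.4512

For an MA(q) process with theta_0 = 1, the autocovariance is
  gamma(k) = sigma^2 * sum_{i=0..q-k} theta_i * theta_{i+k},
and rho(k) = gamma(k) / gamma(0). Sigma^2 cancels.
  numerator   = (1)*(0.703) + (0.703)*(-0.04) = 0.67488.
  denominator = (1)^2 + (0.703)^2 + (-0.04)^2 = 1.495809.
  rho(1) = 0.67488 / 1.495809 = 0.4512.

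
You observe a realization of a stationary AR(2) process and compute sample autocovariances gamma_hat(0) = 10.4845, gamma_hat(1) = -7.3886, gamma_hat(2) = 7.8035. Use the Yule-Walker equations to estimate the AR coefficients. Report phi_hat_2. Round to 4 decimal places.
\hat\phi_{2} = 0.4920

The Yule-Walker equations for an AR(p) process read, in matrix form,
  Gamma_p phi = r_p,   with   (Gamma_p)_{ij} = gamma(|i - j|),
                       (r_p)_i = gamma(i),   i,j = 1..p.
Substitute the sample gammas (Toeplitz matrix and right-hand side of size 2):
  Gamma_p = [[10.4845, -7.3886], [-7.3886, 10.4845]]
  r_p     = [-7.3886, 7.8035]
Written out:
  10.4845 phi_1 - 7.3886 phi_2 = -7.3886
  -7.3886 phi_1 + 10.4845 phi_2 = 7.8035
Solve by Cramer's rule:
  det = gamma(0)^2 - gamma(1)^2 = (10.4845)^2 - (-7.3886)^2 = 109.92474025 - 54.59140996 = 55.33333029
  phi_hat_1 = [gamma(1) gamma(0) - gamma(1) gamma(2)] / det = [(-7.3886)(10.4845) - (-7.3886)(7.8035)] / 55.33333029 = -19.8088366 / 55.33333029 = -0.358
  phi_hat_2 = [gamma(0) gamma(2) - gamma(1)^2] / det = [(10.4845)(7.8035) - (-7.3886)^2] / 55.33333029 = 27.22438579 / 55.33333029 = 0.492
So phi_hat = [-0.3580, 0.4920].
Therefore phi_hat_2 = 0.4920.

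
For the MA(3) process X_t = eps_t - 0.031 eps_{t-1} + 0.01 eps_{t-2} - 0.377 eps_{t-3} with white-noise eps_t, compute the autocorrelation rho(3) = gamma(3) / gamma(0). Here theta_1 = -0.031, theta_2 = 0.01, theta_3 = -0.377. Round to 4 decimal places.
\rho(3) = -0.3298

For an MA(q) process with theta_0 = 1, the autocovariance is
  gamma(k) = sigma^2 * sum_{i=0..q-k} theta_i * theta_{i+k},
and rho(k) = gamma(k) / gamma(0). Sigma^2 cancels.
  numerator   = (1)*(-0.377) = -0.377.
  denominator = (1)^2 + (-0.031)^2 + (0.01)^2 + (-0.377)^2 = 1.14319.
  rho(3) = -0.377 / 1.14319 = -0.3298.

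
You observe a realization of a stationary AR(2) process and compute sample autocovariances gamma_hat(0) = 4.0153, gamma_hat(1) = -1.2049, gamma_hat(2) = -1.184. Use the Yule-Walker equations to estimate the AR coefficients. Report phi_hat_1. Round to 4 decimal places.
\hat\phi_{1} = -0.4270

The Yule-Walker equations for an AR(p) process read, in matrix form,
  Gamma_p phi = r_p,   with   (Gamma_p)_{ij} = gamma(|i - j|),
                       (r_p)_i = gamma(i),   i,j = 1..p.
Substitute the sample gammas (Toeplitz matrix and right-hand side of size 2):
  Gamma_p = [[4.0153, -1.2049], [-1.2049, 4.0153]]
  r_p     = [-1.2049, -1.184]
Written out:
  4.0153 phi_1 - 1.2049 phi_2 = -1.2049
  -1.2049 phi_1 + 4.0153 phi_2 = -1.184
Solve by Cramer's rule:
  det = gamma(0)^2 - gamma(1)^2 = (4.0153)^2 - (-1.2049)^2 = 16.12263409 - 1.45178401 = 14.67085008
  phi_hat_1 = [gamma(1) gamma(0) - gamma(1) gamma(2)] / det = [(-1.2049)(4.0153) - (-1.2049)(-1.184)] / 14.67085008 = -6.26463657 / 14.67085008 = -0.427
  phi_hat_2 = [gamma(0) gamma(2) - gamma(1)^2] / det = [(4.0153)(-1.184) - (-1.2049)^2] / 14.67085008 = -6.20589921 / 14.67085008 = -0.423
So phi_hat = [-0.4270, -0.4230].
Therefore phi_hat_1 = -0.4270.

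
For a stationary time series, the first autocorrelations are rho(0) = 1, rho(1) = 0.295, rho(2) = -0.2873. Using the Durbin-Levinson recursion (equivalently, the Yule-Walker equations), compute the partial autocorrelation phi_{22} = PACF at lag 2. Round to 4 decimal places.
\phi_{22} = -0.4100

The PACF at lag k is phi_{kk}, the last component of the solution
to the Yule-Walker system G_k phi = r_k where
  (G_k)_{ij} = rho(|i - j|), (r_k)_i = rho(i), i,j = 1..k.
Equivalently, Durbin-Levinson gives phi_{kk} iteratively:
  phi_{11} = rho(1)
  phi_{kk} = [rho(k) - sum_{j=1..k-1} phi_{k-1,j} rho(k-j)]
            / [1 - sum_{j=1..k-1} phi_{k-1,j} rho(j)],
  phi_{k,j} = phi_{k-1,j} - phi_{kk} phi_{k-1,k-j},  j = 1..k-1.
Step k = 1:
  phi_11 = rho(1) = 0.295.
Step k = 2:
  phi_22 = [rho(2) - phi_11 rho(1)] / [1 - phi_11 rho(1)] = [-0.2873 - (0.295)(0.295)] / [1 - (0.295)(0.295)]
         = -0.374325 / 0.912975 = -0.41.
Therefore phi_{22} = -0.4100.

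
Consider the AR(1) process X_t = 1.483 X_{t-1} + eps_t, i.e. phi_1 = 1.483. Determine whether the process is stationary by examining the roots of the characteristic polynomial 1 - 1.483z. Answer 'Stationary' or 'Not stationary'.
\text{Not stationary}

The AR(p) characteristic polynomial is P(z) = 1 - 1.483z.
Stationarity requires all roots to lie outside the unit circle, i.e. |z| > 1 for every root.
This is linear in z: 1 + (-1.483) z = 0  =>  z = -1/(-1.483) = 0.674309,  |z| = 0.674309.
Moduli of all roots: 0.6743.
All moduli strictly greater than 1? No.
Verdict: Not stationary.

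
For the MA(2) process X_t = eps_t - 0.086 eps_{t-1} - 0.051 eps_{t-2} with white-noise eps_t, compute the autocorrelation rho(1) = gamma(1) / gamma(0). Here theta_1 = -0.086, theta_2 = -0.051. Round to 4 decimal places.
\rho(1) = -0.0808

For an MA(q) process with theta_0 = 1, the autocovariance is
  gamma(k) = sigma^2 * sum_{i=0..q-k} theta_i * theta_{i+k},
and rho(k) = gamma(k) / gamma(0). Sigma^2 cancels.
  numerator   = (1)*(-0.086) + (-0.086)*(-0.051) = -0.081614.
  denominator = (1)^2 + (-0.086)^2 + (-0.051)^2 = 1.009997.
  rho(1) = -0.081614 / 1.009997 = -0.0808.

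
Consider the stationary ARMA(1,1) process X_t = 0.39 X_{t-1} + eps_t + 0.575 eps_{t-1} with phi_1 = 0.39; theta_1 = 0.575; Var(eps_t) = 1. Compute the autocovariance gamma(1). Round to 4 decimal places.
\gamma(1) = 1.3933

Multiply the model equation by X_{t-k} and take expectations. With theta_0 = psi_0 = 1 and psi_j the MA(infinity) weights, this gives
  gamma(k) - sum_i phi_i gamma(k-i) = c_k,
  c_k = sigma^2 * sum_{j=k..q} theta_j psi_{j-k}   (c_k = 0 for k > q),
using gamma(-m) = gamma(m).
psi-weights needed (psi_j = theta_j + sum_i phi_i psi_{j-i}):
  psi_1 = theta_1 + phi_1 = 0.575 + (0.39) = 0.965
Right-hand sides:
  c_0 = sigma^2 (1 + theta_1 psi_1) = 1 * (1 + (0.575)(0.965)) = 1 * 1.554875 = 1.554875
  c_1 = sigma^2 theta_1 = 1 * (0.575) = 0.575
  c_2 = 0
Equations for k = 0 and k = 1 (AR order 1):
  gamma(0) = phi_1 gamma(1) + c_0
  gamma(1) = phi_1 gamma(0) + c_1
Substituting the second into the first: gamma(0) (1 - phi_1^2) = c_0 + phi_1 c_1, so
  gamma(0) = (c_0 + phi_1 c_1) / (1 - phi_1^2) = (1.554875 + (0.39)(0.575)) / (1 - (0.39)^2) = 1.779125 / 0.8479 = 2.098272.
  gamma(1) = phi_1 gamma(0) + c_1 = (0.39)(2.098272) + (0.575) = 1.393326.
Therefore gamma(1) = 1.3933 (to 4 decimal places).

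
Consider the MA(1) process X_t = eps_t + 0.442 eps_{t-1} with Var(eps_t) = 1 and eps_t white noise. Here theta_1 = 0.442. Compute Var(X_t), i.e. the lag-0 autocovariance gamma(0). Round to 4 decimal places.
\gamma(0) = 1.1954

For an MA(q) process X_t = eps_t + sum_i theta_i eps_{t-i} with
Var(eps_t) = sigma^2, the variance is
  gamma(0) = sigma^2 * (1 + sum_i theta_i^2).
  sum_i theta_i^2 = (0.442)^2 = 0.195364.
  gamma(0) = 1 * (1 + 0.195364) = 1 * 1.195364 = 1.195364, which rounds to 1.1954.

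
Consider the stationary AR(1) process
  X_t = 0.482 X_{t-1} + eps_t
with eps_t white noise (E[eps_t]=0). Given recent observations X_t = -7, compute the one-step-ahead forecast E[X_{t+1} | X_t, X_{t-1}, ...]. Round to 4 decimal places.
E[X_{t+1} \mid \mathcal F_t] = -3.3740

For an AR(p) model X_t = c + sum_i phi_i X_{t-i} + eps_t, the
one-step-ahead conditional mean is
  E[X_{t+1} | X_t, ...] = c + sum_i phi_i X_{t+1-i}.
Substitute known values:
  E[X_{t+1} | ...] = (0.482) * (-7)
                   = -3.3740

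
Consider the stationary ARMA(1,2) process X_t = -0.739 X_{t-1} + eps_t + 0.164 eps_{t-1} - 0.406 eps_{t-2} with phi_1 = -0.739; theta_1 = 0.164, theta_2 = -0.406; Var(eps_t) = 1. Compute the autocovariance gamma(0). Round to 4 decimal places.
\gamma(0) = 1.3314

Multiply the model equation by X_{t-k} and take expectations. With theta_0 = psi_0 = 1 and psi_j the MA(infinity) weights, this gives
  gamma(k) - sum_i phi_i gamma(k-i) = c_k,
  c_k = sigma^2 * sum_{j=k..q} theta_j psi_{j-k}   (c_k = 0 for k > q),
using gamma(-m) = gamma(m).
psi-weights needed (psi_j = theta_j + sum_i phi_i psi_{j-i}):
  psi_1 = theta_1 + phi_1 = 0.164 + (-0.739) = -0.575
  psi_2 = theta_2 + phi_1 psi_1 = -0.406 + (-0.739)(-0.575) = 0.018925
Right-hand sides:
  c_0 = sigma^2 (1 + theta_1 psi_1 + theta_2 psi_2) = 1 * (1 + (0.164)(-0.575) + (-0.406)(0.018925)) = 1 * 0.898016 = 0.898016
  c_1 = sigma^2 (theta_1 + theta_2 psi_1) = 1 * (0.164 + (-0.406)(-0.575)) = 0.39745
  c_2 = sigma^2 theta_2 = 1 * (-0.406) = -0.406
Equations for k = 0 and k = 1 (AR order 1):
  gamma(0) = phi_1 gamma(1) + c_0
  gamma(1) = phi_1 gamma(0) + c_1
Substituting the second into the first: gamma(0) (1 - phi_1^2) = c_0 + phi_1 c_1, so
  gamma(0) = (c_0 + phi_1 c_1) / (1 - phi_1^2) = (0.898016 + (-0.739)(0.39745)) / (1 - (-0.739)^2) = 0.604301 / 0.453879 = 1.331414.
Therefore gamma(0) = 1.3314 (to 4 decimal places).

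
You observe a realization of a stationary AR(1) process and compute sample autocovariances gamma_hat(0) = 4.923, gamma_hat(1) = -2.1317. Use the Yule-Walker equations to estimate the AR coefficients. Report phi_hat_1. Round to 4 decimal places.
\hat\phi_{1} = -0.4330

The Yule-Walker equations for an AR(p) process read, in matrix form,
  Gamma_p phi = r_p,   with   (Gamma_p)_{ij} = gamma(|i - j|),
                       (r_p)_i = gamma(i),   i,j = 1..p.
Substitute the sample gammas (Toeplitz matrix and right-hand side of size 1):
  Gamma_p = [[4.923]]
  r_p     = [-2.1317]
With p = 1 this is the single equation gamma(0) phi_1 = gamma(1):
  phi_hat_1 = gamma(1) / gamma(0) = -2.1317 / 4.923 = -0.4330.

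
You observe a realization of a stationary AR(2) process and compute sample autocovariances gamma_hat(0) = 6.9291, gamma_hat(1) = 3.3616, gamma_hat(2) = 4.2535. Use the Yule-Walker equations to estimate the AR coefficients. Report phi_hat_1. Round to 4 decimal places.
\hat\phi_{1} = 0.2450

The Yule-Walker equations for an AR(p) process read, in matrix form,
  Gamma_p phi = r_p,   with   (Gamma_p)_{ij} = gamma(|i - j|),
                       (r_p)_i = gamma(i),   i,j = 1..p.
Substitute the sample gammas (Toeplitz matrix and right-hand side of size 2):
  Gamma_p = [[6.9291, 3.3616], [3.3616, 6.9291]]
  r_p     = [3.3616, 4.2535]
Written out:
  6.9291 phi_1 + 3.3616 phi_2 = 3.3616
  3.3616 phi_1 + 6.9291 phi_2 = 4.2535
Solve by Cramer's rule:
  det = gamma(0)^2 - gamma(1)^2 = (6.9291)^2 - (3.3616)^2 = 48.01242681 - 11.30035456 = 36.71207225
  phi_hat_1 = [gamma(1) gamma(0) - gamma(1) gamma(2)] / det = [(3.3616)(6.9291) - (3.3616)(4.2535)] / 36.71207225 = 8.99429696 / 36.71207225 = 0.245
  phi_hat_2 = [gamma(0) gamma(2) - gamma(1)^2] / det = [(6.9291)(4.2535) - (3.3616)^2] / 36.71207225 = 18.17257229 / 36.71207225 = 0.495
So phi_hat = [0.2450, 0.4950].
Therefore phi_hat_1 = 0.2450.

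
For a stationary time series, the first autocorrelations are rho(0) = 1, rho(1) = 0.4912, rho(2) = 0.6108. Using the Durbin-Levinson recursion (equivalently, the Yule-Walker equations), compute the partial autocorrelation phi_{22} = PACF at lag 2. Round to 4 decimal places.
\phi_{22} = 0.4870

The PACF at lag k is phi_{kk}, the last component of the solution
to the Yule-Walker system G_k phi = r_k where
  (G_k)_{ij} = rho(|i - j|), (r_k)_i = rho(i), i,j = 1..k.
Equivalently, Durbin-Levinson gives phi_{kk} iteratively:
  phi_{11} = rho(1)
  phi_{kk} = [rho(k) - sum_{j=1..k-1} phi_{k-1,j} rho(k-j)]
            / [1 - sum_{j=1..k-1} phi_{k-1,j} rho(j)],
  phi_{k,j} = phi_{k-1,j} - phi_{kk} phi_{k-1,k-j},  j = 1..k-1.
Step k = 1:
  phi_11 = rho(1) = 0.4912.
Step k = 2:
  phi_22 = [rho(2) - phi_11 rho(1)] / [1 - phi_11 rho(1)] = [0.6108 - (0.4912)(0.4912)] / [1 - (0.4912)(0.4912)]
         = 0.36952256 / 0.75872256 = 0.487.
Therefore phi_{22} = 0.4870.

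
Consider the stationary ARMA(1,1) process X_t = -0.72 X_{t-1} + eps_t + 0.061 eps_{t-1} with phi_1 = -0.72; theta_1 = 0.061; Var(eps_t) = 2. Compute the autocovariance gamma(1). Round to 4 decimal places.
\gamma(1) = -2.6165

Multiply the model equation by X_{t-k} and take expectations. With theta_0 = psi_0 = 1 and psi_j the MA(infinity) weights, this gives
  gamma(k) - sum_i phi_i gamma(k-i) = c_k,
  c_k = sigma^2 * sum_{j=k..q} theta_j psi_{j-k}   (c_k = 0 for k > q),
using gamma(-m) = gamma(m).
psi-weights needed (psi_j = theta_j + sum_i phi_i psi_{j-i}):
  psi_1 = theta_1 + phi_1 = 0.061 + (-0.72) = -0.659
Right-hand sides:
  c_0 = sigma^2 (1 + theta_1 psi_1) = 2 * (1 + (0.061)(-0.659)) = 2 * 0.959801 = 1.919602
  c_1 = sigma^2 theta_1 = 2 * (0.061) = 0.122
  c_2 = 0
Equations for k = 0 and k = 1 (AR order 1):
  gamma(0) = phi_1 gamma(1) + c_0
  gamma(1) = phi_1 gamma(0) + c_1
Substituting the second into the first: gamma(0) (1 - phi_1^2) = c_0 + phi_1 c_1, so
  gamma(0) = (c_0 + phi_1 c_1) / (1 - phi_1^2) = (1.919602 + (-0.72)(0.122)) / (1 - (-0.72)^2) = 1.831762 / 0.4816 = 3.803493.
  gamma(1) = phi_1 gamma(0) + c_1 = (-0.72)(3.803493) + (0.122) = -2.616515.
Therefore gamma(1) = -2.6165 (to 4 decimal places).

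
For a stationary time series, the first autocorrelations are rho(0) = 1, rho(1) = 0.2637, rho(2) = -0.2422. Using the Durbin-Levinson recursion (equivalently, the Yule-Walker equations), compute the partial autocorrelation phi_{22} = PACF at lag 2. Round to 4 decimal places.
\phi_{22} = -0.3350

The PACF at lag k is phi_{kk}, the last component of the solution
to the Yule-Walker system G_k phi = r_k where
  (G_k)_{ij} = rho(|i - j|), (r_k)_i = rho(i), i,j = 1..k.
Equivalently, Durbin-Levinson gives phi_{kk} iteratively:
  phi_{11} = rho(1)
  phi_{kk} = [rho(k) - sum_{j=1..k-1} phi_{k-1,j} rho(k-j)]
            / [1 - sum_{j=1..k-1} phi_{k-1,j} rho(j)],
  phi_{k,j} = phi_{k-1,j} - phi_{kk} phi_{k-1,k-j},  j = 1..k-1.
Step k = 1:
  phi_11 = rho(1) = 0.2637.
Step k = 2:
  phi_22 = [rho(2) - phi_11 rho(1)] / [1 - phi_11 rho(1)] = [-0.2422 - (0.2637)(0.2637)] / [1 - (0.2637)(0.2637)]
         = -0.31173769 / 0.93046231 = -0.335.
Therefore phi_{22} = -0.3350.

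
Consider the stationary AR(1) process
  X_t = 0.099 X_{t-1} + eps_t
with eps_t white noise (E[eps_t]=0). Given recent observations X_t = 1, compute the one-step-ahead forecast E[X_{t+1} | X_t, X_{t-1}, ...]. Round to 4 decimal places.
E[X_{t+1} \mid \mathcal F_t] = 0.0990

For an AR(p) model X_t = c + sum_i phi_i X_{t-i} + eps_t, the
one-step-ahead conditional mean is
  E[X_{t+1} | X_t, ...] = c + sum_i phi_i X_{t+1-i}.
Substitute known values:
  E[X_{t+1} | ...] = (0.099) * (1)
                   = 0.0990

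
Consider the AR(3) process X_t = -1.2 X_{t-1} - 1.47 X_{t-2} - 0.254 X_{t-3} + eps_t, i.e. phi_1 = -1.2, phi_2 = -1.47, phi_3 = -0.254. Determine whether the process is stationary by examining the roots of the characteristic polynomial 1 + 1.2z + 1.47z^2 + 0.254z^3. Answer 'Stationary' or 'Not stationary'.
\text{Not stationary}

The AR(p) characteristic polynomial is P(z) = 1 + 1.2z + 1.47z^2 + 0.254z^3.
Stationarity requires all roots to lie outside the unit circle, i.e. |z| > 1 for every root.
Degree 3: look for a simple real root z0 first, then factor out (1 - z/z0) and solve the remaining quadratic.
Testing z0 = -5: P(-5) = 1 + (1.2)(-5) + (1.47)(-5)^2 + (0.254)(-5)^3
  = 1 + (-6) + (36.75) + (-31.75) = 0.  So z_0 = -5 is a root, |z_0| = 5.
Divide out the factor (1 + 0.2 z) = (1 - z/z0) (since 1/z0 = -0.2):
  P(z) = (1 + 0.2 z)(1 + (1) z + (1.27) z^2)
  [check: z-coef 1 - (-0.2) = 1.2; z^2-coef 1.27 - (-0.2)(1) = 1.47; z^3-coef -(-0.2)(1.27) = 0.254.]
Remaining roots from the quadratic factor 1 + (1) z + (1.27) z^2:
  Set 1 + (1) z + (1.27) z^2 = 0, i.e. a z^2 + b z + c = 0 with a = 1.27, b = 1, c = 1.
  Discriminant D = b^2 - 4ac = (1)^2 - 4*(1.27)*1 = 1 - (5.08) = -4.08.
  D < 0, so the roots are the complex-conjugate pair z = (-b +/- i sqrt(-D)) / (2a) = -0.3937 +/- 0.7952i.
  For a conjugate pair |z|^2 = z * conj(z) = (product of roots) = c/a = 1/(1.27) = 0.787402, so |z| = sqrt(0.787402) = 0.8874 for both roots.
Moduli of all roots: 5.0000, 0.8874, 0.8874.
All moduli strictly greater than 1? No.
Verdict: Not stationary.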